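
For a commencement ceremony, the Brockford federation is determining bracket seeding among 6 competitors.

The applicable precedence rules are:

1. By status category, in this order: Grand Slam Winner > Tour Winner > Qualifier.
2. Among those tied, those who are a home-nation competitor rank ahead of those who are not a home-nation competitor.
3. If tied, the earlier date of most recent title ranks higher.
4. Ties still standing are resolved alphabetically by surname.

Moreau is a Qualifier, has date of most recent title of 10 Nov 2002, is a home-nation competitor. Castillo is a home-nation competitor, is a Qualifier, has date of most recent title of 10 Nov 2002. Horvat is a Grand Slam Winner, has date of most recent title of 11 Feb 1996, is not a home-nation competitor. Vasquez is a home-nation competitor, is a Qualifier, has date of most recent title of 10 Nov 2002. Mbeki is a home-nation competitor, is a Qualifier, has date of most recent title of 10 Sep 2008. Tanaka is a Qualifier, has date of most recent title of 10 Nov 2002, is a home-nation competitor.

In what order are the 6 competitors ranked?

By status category: Horvat (Grand Slam Winner); then Castillo, Moreau, Tanaka, Vasquez and Mbeki (Qualifier).
Castillo, Moreau, Tanaka, Vasquez and Mbeki are each a home-nation competitor, so the next rule applies.
Among Castillo, Moreau, Tanaka, Vasquez and Mbeki, by date of most recent title (earlier first): Castillo, Moreau, Tanaka and Vasquez (10 Nov 2002) before Mbeki (10 Sep 2008).
Among Castillo, Moreau, Tanaka and Vasquez, alphabetically by surname: Castillo before Moreau before Tanaka before Vasquez.
Full order: Horvat, Castillo, Moreau, Tanaka, Vasquez, Mbeki.

Horvat, Castillo, Moreau, Tanaka, Vasquez, Mbeki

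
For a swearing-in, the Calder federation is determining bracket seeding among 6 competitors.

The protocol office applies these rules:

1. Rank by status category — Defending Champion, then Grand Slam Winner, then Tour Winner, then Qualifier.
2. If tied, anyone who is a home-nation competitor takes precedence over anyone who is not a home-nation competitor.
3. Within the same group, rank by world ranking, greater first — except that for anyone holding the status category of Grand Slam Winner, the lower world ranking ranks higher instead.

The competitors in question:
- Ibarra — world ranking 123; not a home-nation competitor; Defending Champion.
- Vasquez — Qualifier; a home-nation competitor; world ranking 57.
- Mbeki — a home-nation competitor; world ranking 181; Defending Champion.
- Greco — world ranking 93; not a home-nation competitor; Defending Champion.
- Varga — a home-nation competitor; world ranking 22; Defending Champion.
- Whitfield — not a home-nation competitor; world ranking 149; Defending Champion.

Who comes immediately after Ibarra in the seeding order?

By status category: Mbeki, Varga, Whitfield, Ibarra and Greco (Defending Champion); then Vasquez (Qualifier).
Among Mbeki, Varga, Whitfield, Ibarra and Greco, a home-nation competitor before not a home-nation competitor: Mbeki and Varga (a home-nation competitor) before Whitfield, Ibarra and Greco (not a home-nation competitor).
Among Mbeki and Varga, by world ranking (higher first): Mbeki (181) before Varga (22).
Among Whitfield, Ibarra and Greco, by world ranking (higher first): Whitfield (149) before Ibarra (123) before Greco (93).
Order: Mbeki, Varga, Whitfield, Ibarra, Greco, Vasquez.

Greco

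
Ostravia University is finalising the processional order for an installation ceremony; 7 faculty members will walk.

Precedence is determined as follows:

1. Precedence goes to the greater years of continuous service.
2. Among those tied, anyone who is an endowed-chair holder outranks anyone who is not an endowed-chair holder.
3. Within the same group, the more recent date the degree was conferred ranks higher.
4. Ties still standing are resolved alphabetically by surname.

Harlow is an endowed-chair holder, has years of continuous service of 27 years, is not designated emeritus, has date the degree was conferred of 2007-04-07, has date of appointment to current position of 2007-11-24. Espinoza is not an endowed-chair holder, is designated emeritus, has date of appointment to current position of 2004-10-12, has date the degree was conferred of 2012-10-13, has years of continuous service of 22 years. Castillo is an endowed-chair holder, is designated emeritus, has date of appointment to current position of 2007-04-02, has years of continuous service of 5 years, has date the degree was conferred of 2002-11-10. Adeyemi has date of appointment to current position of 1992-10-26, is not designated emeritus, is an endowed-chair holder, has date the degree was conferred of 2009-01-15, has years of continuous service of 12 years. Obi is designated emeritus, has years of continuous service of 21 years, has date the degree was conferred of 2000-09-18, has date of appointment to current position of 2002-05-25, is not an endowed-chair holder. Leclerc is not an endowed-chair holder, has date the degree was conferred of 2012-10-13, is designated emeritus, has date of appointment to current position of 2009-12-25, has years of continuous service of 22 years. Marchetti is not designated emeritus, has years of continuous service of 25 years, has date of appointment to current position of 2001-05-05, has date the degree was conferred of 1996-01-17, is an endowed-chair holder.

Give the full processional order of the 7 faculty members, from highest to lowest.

Harlow, Marchetti, Espinoza, Leclerc, Obi, Adeyemi, Castillo

By years of continuous service (higher first): Harlow (27 years); then Marchetti (25 years); then Espinoza and Leclerc (both 22 years); then Obi (21 years); then Adeyemi (12 years); then Castillo (5 years).
Espinoza and Leclerc are each not an endowed-chair holder, so the next rule applies.
Espinoza and Leclerc both have date the degree was conferred 2012-10-13, so the next rule applies.
Among Espinoza and Leclerc, alphabetically by surname: Espinoza before Leclerc.
Full order: Harlow, Marchetti, Espinoza, Leclerc, Obi, Adeyemi, Castillo.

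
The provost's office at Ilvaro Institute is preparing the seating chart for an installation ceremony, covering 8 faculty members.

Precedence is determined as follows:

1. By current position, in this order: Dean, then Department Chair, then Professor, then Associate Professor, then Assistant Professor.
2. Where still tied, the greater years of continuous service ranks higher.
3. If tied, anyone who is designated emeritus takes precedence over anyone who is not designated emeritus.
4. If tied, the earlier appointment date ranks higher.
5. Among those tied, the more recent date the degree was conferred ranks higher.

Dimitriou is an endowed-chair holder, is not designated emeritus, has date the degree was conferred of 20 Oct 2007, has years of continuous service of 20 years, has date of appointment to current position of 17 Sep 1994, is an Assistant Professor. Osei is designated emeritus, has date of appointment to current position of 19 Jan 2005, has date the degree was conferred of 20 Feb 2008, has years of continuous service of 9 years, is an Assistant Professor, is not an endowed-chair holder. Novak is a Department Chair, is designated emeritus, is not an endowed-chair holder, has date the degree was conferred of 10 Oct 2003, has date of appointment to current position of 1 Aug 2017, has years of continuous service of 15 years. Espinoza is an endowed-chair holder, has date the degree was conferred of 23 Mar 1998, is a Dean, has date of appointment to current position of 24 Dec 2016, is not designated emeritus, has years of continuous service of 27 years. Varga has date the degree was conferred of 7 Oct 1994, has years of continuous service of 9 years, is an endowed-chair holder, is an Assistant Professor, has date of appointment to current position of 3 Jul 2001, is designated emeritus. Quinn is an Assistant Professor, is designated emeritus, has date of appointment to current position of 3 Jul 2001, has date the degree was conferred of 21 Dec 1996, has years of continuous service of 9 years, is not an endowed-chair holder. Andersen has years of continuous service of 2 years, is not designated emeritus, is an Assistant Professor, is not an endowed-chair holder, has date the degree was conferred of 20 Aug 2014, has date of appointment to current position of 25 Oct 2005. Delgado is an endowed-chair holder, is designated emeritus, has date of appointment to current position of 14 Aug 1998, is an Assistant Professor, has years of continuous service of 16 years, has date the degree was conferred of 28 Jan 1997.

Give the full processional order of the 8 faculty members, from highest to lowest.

By current position: Espinoza (Dean); then Novak (Department Chair); then Dimitriou, Delgado, Quinn, Varga, Osei and Andersen (Assistant Professor).
Among Dimitriou, Delgado, Quinn, Varga, Osei and Andersen, by years of continuous service (higher first): Dimitriou (20 years) before Delgado (16 years) before Quinn, Varga and Osei (9 years) before Andersen (2 years).
Quinn, Varga and Osei are each designated emeritus, so the next rule applies.
Among Quinn, Varga and Osei, by date of appointment to current position (earlier first): Quinn and Varga (3 Jul 2001) before Osei (19 Jan 2005).
Among Quinn and Varga, by date the degree was conferred (later first): Quinn (21 Dec 1996) before Varga (7 Oct 1994).
Full order: Espinoza, Novak, Dimitriou, Delgado, Quinn, Varga, Osei, Andersen.

Espinoza, Novak, Dimitriou, Delgado, Quinn, Varga, Osei, Andersen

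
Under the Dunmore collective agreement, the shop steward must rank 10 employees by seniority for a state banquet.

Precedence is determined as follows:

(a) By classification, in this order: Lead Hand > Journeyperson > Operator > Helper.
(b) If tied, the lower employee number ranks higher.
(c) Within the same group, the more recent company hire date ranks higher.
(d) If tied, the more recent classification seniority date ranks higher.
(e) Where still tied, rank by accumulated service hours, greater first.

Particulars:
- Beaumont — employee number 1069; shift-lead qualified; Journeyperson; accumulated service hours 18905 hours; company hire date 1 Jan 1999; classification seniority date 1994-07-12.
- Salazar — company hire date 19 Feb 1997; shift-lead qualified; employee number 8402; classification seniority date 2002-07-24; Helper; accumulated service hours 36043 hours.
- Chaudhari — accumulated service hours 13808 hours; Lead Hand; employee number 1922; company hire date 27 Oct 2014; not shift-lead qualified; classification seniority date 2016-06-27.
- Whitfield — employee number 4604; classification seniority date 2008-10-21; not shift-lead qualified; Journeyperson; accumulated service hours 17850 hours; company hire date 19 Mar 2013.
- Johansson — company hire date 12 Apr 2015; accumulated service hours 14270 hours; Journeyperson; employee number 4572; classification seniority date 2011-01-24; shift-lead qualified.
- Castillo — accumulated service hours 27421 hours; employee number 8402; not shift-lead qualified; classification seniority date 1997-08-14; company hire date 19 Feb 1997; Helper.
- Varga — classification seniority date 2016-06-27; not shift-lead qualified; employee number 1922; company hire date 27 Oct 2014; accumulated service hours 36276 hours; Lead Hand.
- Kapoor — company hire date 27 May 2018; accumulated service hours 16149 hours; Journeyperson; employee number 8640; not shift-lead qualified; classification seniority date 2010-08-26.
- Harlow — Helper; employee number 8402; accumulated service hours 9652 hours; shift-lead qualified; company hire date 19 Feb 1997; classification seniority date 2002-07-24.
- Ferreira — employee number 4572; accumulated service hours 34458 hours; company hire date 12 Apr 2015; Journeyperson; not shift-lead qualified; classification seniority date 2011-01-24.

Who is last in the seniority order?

Castillo

By classification: Varga and Chaudhari (Lead Hand); then Beaumont, Ferreira, Johansson, Whitfield and Kapoor (Journeyperson); then Salazar, Harlow and Castillo (Helper).
Varga and Chaudhari both have employee number 1922, so the next rule applies.
Varga and Chaudhari both have company hire date 27 Oct 2014, so the next rule applies.
Varga and Chaudhari both have classification seniority date 2016-06-27, so the next rule applies.
Among Varga and Chaudhari, by accumulated service hours (higher first): Varga (36276 hours) before Chaudhari (13808 hours).
Among Beaumont, Ferreira, Johansson, Whitfield and Kapoor, by employee number (lower first): Beaumont (1069) before Ferreira and Johansson (4572) before Whitfield (4604) before Kapoor (8640).
Ferreira and Johansson both have company hire date 12 Apr 2015, so the next rule applies.
Ferreira and Johansson both have classification seniority date 2011-01-24, so the next rule applies.
Among Ferreira and Johansson, by accumulated service hours (higher first): Ferreira (34458 hours) before Johansson (14270 hours).
Salazar, Harlow and Castillo all have employee number 8402, so the next rule applies.
Salazar, Harlow and Castillo all have company hire date 19 Feb 1997, so the next rule applies.
Among Salazar, Harlow and Castillo, by classification seniority date (later first): Salazar and Harlow (2002-07-24) before Castillo (1997-08-14).
Among Salazar and Harlow, by accumulated service hours (higher first): Salazar (36043 hours) before Harlow (9652 hours).
Order: Varga, Chaudhari, Beaumont, Ferreira, Johansson, Whitfield, Kapoor, Salazar, Harlow, Castillo.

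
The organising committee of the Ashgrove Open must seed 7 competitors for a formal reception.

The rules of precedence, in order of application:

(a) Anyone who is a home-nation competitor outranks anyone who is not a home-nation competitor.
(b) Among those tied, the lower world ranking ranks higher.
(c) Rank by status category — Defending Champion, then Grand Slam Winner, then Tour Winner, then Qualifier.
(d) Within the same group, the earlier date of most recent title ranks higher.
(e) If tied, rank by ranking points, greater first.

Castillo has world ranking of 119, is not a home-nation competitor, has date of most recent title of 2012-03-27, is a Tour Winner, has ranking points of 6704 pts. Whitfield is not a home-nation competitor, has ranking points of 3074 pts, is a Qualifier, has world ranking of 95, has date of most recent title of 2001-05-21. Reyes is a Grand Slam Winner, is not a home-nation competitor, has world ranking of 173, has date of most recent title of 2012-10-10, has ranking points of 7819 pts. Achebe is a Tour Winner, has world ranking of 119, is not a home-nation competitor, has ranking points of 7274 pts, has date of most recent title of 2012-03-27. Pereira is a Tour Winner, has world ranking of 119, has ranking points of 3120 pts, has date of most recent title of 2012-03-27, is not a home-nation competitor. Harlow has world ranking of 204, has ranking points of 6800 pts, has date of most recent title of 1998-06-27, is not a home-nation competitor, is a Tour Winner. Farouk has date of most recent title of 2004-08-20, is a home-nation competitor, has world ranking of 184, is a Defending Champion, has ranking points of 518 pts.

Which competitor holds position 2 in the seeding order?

Whitfield

By the first rule: Farouk (a home-nation competitor); then Whitfield, Achebe, Castillo, Pereira, Reyes and Harlow (each not a home-nation competitor).
Among Whitfield, Achebe, Castillo, Pereira, Reyes and Harlow, by world ranking (lower first): Whitfield (95) before Achebe, Castillo and Pereira (119) before Reyes (173) before Harlow (204).
Achebe, Castillo and Pereira are each Tour Winner, so the next rule applies.
Achebe, Castillo and Pereira all have date of most recent title 2012-03-27, so the next rule applies.
Among Achebe, Castillo and Pereira, by ranking points (higher first): Achebe (7274 pts) before Castillo (6704 pts) before Pereira (3120 pts).
Order: Farouk, Whitfield, Achebe, Castillo, Pereira, Reyes, Harlow.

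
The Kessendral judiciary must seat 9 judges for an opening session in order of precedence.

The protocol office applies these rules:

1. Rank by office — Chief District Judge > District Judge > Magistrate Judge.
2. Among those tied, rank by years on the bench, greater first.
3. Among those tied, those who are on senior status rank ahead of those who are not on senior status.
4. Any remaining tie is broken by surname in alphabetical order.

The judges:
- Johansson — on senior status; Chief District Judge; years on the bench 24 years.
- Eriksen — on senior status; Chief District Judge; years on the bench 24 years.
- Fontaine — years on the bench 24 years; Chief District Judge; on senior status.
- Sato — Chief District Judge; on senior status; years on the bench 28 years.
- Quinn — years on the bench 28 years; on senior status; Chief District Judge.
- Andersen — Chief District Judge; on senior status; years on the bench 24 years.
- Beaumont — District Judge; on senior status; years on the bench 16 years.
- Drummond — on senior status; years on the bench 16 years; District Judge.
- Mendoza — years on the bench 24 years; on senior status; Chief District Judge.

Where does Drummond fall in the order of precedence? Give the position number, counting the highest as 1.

9

By office: Quinn, Sato, Andersen, Eriksen, Fontaine, Johansson and Mendoza (Chief District Judge); then Beaumont and Drummond (District Judge).
Among Quinn, Sato, Andersen, Eriksen, Fontaine, Johansson and Mendoza, by years on the bench (higher first): Quinn and Sato (28 years) before Andersen, Eriksen, Fontaine, Johansson and Mendoza (24 years).
Quinn and Sato are each on senior status, so the next rule applies.
Among Quinn and Sato, alphabetically by surname: Quinn before Sato.
Andersen, Eriksen, Fontaine, Johansson and Mendoza are each on senior status, so the next rule applies.
Among Andersen, Eriksen, Fontaine, Johansson and Mendoza, alphabetically by surname: Andersen before Eriksen before Fontaine before Johansson before Mendoza.
Beaumont and Drummond both have years on the bench 16 years, so the next rule applies.
Beaumont and Drummond are each on senior status, so the next rule applies.
Among Beaumont and Drummond, alphabetically by surname: Beaumont before Drummond.
Order: Quinn, Sato, Andersen, Eriksen, Fontaine, Johansson, Mendoza, Beaumont, Drummond. So position 9.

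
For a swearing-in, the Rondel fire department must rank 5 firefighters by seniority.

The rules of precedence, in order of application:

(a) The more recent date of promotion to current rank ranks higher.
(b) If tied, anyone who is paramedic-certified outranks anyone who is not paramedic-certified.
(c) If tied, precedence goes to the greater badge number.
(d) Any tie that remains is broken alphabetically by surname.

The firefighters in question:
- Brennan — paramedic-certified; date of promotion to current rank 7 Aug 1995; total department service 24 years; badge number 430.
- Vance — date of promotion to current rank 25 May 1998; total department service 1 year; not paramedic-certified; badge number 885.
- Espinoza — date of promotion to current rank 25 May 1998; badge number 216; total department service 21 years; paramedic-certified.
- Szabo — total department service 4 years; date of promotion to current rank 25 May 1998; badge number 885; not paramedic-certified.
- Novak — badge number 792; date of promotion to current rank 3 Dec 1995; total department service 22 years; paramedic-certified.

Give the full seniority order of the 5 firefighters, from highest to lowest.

Espinoza, Szabo, Vance, Novak, Brennan

By date of promotion to current rank (later first): Espinoza, Szabo and Vance (each 25 May 1998); then Novak (3 Dec 1995); then Brennan (7 Aug 1995).
Among Espinoza, Szabo and Vance, paramedic-certified before not paramedic-certified: Espinoza (paramedic-certified) before Szabo and Vance (not paramedic-certified).
Szabo and Vance both have badge number 885, so the next rule applies.
Among Szabo and Vance, alphabetically by surname: Szabo before Vance.
Full order: Espinoza, Szabo, Vance, Novak, Brennan.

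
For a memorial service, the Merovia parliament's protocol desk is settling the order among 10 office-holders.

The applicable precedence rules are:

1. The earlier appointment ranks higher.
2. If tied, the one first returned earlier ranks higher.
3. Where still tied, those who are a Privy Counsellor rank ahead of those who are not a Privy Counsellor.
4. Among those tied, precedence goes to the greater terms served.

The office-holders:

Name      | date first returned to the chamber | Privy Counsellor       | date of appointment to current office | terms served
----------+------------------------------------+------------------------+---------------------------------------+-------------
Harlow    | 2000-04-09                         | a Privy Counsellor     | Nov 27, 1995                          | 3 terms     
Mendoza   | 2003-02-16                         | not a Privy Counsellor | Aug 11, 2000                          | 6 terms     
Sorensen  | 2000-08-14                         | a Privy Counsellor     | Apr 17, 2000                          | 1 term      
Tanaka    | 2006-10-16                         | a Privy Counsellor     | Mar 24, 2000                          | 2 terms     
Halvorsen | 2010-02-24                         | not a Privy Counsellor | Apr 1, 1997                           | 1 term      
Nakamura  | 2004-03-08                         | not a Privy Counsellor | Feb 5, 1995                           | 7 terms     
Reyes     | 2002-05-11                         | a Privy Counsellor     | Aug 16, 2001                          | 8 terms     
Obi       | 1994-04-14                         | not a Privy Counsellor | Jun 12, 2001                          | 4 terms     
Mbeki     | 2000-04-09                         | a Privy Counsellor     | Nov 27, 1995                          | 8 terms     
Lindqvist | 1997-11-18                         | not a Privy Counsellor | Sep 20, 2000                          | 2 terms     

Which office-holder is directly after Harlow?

By date of appointment to current office (earlier first): Nakamura (Feb 5, 1995); then Mbeki and Harlow (both Nov 27, 1995); then Halvorsen (Apr 1, 1997); then Tanaka (Mar 24, 2000); then Sorensen (Apr 17, 2000); then Mendoza (Aug 11, 2000); then Lindqvist (Sep 20, 2000); then Obi (Jun 12, 2001); then Reyes (Aug 16, 2001).
Mbeki and Harlow both have date first returned to the chamber 2000-04-09, so the next rule applies.
Mbeki and Harlow are each a Privy Counsellor, so the next rule applies.
Among Mbeki and Harlow, by terms served (higher first): Mbeki (8 terms) before Harlow (3 terms).
Order: Nakamura, Mbeki, Harlow, Halvorsen, Tanaka, Sorensen, Mendoza, Lindqvist, Obi, Reyes.

Halvorsen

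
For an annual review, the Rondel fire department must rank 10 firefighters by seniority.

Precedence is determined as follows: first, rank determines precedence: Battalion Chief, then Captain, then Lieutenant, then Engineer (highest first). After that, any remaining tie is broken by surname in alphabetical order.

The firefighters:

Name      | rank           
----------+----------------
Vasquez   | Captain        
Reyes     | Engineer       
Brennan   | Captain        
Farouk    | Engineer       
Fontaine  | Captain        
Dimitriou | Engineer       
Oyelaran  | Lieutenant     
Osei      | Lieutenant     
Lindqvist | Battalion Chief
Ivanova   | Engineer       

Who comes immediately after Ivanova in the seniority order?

Reyes

By rank: Lindqvist (Battalion Chief); then Brennan, Fontaine and Vasquez (Captain); then Osei and Oyelaran (Lieutenant); then Dimitriou, Farouk, Ivanova and Reyes (Engineer).
Among Brennan, Fontaine and Vasquez, alphabetically by surname: Brennan before Fontaine before Vasquez.
Among Osei and Oyelaran, alphabetically by surname: Osei before Oyelaran.
Among Dimitriou, Farouk, Ivanova and Reyes, alphabetically by surname: Dimitriou before Farouk before Ivanova before Reyes.
Order: Lindqvist, Brennan, Fontaine, Vasquez, Osei, Oyelaran, Dimitriou, Farouk, Ivanova, Reyes.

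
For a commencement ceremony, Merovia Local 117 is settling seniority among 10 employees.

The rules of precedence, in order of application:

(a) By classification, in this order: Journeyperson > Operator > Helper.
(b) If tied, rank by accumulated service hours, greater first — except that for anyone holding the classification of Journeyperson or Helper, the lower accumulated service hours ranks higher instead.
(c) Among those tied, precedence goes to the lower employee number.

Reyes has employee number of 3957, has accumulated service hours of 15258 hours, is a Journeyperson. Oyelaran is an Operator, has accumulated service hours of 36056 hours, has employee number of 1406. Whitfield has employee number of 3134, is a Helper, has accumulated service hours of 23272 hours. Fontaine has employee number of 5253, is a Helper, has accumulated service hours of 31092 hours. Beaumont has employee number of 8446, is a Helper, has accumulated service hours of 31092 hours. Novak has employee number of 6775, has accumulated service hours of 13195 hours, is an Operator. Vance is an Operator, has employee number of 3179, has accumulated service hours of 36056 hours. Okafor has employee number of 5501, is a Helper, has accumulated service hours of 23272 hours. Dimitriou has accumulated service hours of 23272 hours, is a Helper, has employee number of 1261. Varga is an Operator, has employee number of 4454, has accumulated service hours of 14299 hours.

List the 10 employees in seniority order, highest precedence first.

Reyes, Oyelaran, Vance, Varga, Novak, Dimitriou, Whitfield, Okafor, Fontaine, Beaumont

By classification: Reyes (Journeyperson); then Oyelaran, Vance, Varga and Novak (Operator); then Dimitriou, Whitfield, Okafor, Fontaine and Beaumont (Helper).
Among Oyelaran, Vance, Varga and Novak, by accumulated service hours (higher first): Oyelaran and Vance (36056 hours) before Varga (14299 hours) before Novak (13195 hours).
Among Oyelaran and Vance, by employee number (lower first): Oyelaran (1406) before Vance (3179).
Among Dimitriou, Whitfield, Okafor, Fontaine and Beaumont, by accumulated service hours (lower first) (reversed rule for this group): Dimitriou, Whitfield and Okafor (23272 hours) before Fontaine and Beaumont (31092 hours).
Among Dimitriou, Whitfield and Okafor, by employee number (lower first): Dimitriou (1261) before Whitfield (3134) before Okafor (5501).
Among Fontaine and Beaumont, by employee number (lower first): Fontaine (5253) before Beaumont (8446).
Full order: Reyes, Oyelaran, Vance, Varga, Novak, Dimitriou, Whitfield, Okafor, Fontaine, Beaumont.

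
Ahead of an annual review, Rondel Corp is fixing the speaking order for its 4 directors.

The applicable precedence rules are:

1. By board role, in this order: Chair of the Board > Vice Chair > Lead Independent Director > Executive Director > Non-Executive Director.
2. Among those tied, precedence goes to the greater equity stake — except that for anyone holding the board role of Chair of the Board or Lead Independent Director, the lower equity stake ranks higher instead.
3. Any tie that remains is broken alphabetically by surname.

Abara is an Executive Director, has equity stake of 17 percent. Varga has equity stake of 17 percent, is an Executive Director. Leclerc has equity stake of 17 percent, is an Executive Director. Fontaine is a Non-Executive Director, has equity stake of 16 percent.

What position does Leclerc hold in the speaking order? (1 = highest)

By board role: Abara, Leclerc and Varga (Executive Director); then Fontaine (Non-Executive Director).
Abara, Leclerc and Varga all have equity stake 17 percent, so the next rule applies.
Among Abara, Leclerc and Varga, alphabetically by surname: Abara before Leclerc before Varga.
Order: Abara, Leclerc, Varga, Fontaine. So position 2.

2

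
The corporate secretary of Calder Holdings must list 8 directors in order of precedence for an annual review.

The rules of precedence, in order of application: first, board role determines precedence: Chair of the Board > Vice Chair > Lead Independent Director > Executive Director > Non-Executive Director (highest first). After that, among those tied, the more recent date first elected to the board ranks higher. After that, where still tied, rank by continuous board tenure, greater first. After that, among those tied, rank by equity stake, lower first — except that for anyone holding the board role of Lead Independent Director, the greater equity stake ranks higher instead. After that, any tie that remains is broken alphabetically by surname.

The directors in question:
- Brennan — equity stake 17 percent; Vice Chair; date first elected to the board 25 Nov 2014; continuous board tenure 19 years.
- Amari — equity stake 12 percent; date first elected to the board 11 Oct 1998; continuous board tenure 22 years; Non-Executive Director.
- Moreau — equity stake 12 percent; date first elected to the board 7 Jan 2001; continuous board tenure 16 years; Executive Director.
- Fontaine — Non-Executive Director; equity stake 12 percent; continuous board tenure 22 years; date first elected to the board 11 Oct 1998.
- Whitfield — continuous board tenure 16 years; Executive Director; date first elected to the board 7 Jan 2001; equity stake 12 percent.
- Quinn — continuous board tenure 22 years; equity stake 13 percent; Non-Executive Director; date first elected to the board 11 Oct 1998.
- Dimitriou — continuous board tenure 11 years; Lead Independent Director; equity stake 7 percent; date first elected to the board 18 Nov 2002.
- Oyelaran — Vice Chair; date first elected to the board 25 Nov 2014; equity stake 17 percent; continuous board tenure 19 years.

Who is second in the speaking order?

By board role: Brennan and Oyelaran (Vice Chair); then Dimitriou (Lead Independent Director); then Moreau and Whitfield (Executive Director); then Amari, Fontaine and Quinn (Non-Executive Director).
Brennan and Oyelaran both have date first elected to the board 25 Nov 2014, so the next rule applies.
Brennan and Oyelaran both have continuous board tenure 19 years, so the next rule applies.
Brennan and Oyelaran both have equity stake 17 percent, so the next rule applies.
Among Brennan and Oyelaran, alphabetically by surname: Brennan before Oyelaran.
Moreau and Whitfield both have date first elected to the board 7 Jan 2001, so the next rule applies.
Moreau and Whitfield both have continuous board tenure 16 years, so the next rule applies.
Moreau and Whitfield both have equity stake 12 percent, so the next rule applies.
Among Moreau and Whitfield, alphabetically by surname: Moreau before Whitfield.
Amari, Fontaine and Quinn all have date first elected to the board 11 Oct 1998, so the next rule applies.
Amari, Fontaine and Quinn all have continuous board tenure 22 years, so the next rule applies.
Among Amari, Fontaine and Quinn, by equity stake (lower first): Amari and Fontaine (12 percent) before Quinn (13 percent).
Among Amari and Fontaine, alphabetically by surname: Amari before Fontaine.
Order: Brennan, Oyelaran, Dimitriou, Moreau, Whitfield, Amari, Fontaine, Quinn.

Oyelaran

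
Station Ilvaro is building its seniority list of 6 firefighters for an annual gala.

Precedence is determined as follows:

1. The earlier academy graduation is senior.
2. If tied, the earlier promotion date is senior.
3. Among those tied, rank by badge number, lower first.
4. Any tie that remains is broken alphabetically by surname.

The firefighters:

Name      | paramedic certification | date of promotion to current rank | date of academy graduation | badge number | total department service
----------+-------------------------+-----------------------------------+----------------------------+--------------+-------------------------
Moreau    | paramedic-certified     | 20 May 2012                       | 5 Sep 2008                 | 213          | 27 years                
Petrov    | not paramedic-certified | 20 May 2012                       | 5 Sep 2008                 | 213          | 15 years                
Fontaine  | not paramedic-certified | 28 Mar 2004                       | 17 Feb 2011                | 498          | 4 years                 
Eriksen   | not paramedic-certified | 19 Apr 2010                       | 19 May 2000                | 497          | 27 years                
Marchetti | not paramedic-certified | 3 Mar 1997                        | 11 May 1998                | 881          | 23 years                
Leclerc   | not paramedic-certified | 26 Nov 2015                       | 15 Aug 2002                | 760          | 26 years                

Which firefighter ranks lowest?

Fontaine

By date of academy graduation (earlier first): Marchetti (11 May 1998); then Eriksen (19 May 2000); then Leclerc (15 Aug 2002); then Moreau and Petrov (both 5 Sep 2008); then Fontaine (17 Feb 2011).
Moreau and Petrov both have date of promotion to current rank 20 May 2012, so the next rule applies.
Moreau and Petrov both have badge number 213, so the next rule applies.
Among Moreau and Petrov, alphabetically by surname: Moreau before Petrov.
Order: Marchetti, Eriksen, Leclerc, Moreau, Petrov, Fontaine.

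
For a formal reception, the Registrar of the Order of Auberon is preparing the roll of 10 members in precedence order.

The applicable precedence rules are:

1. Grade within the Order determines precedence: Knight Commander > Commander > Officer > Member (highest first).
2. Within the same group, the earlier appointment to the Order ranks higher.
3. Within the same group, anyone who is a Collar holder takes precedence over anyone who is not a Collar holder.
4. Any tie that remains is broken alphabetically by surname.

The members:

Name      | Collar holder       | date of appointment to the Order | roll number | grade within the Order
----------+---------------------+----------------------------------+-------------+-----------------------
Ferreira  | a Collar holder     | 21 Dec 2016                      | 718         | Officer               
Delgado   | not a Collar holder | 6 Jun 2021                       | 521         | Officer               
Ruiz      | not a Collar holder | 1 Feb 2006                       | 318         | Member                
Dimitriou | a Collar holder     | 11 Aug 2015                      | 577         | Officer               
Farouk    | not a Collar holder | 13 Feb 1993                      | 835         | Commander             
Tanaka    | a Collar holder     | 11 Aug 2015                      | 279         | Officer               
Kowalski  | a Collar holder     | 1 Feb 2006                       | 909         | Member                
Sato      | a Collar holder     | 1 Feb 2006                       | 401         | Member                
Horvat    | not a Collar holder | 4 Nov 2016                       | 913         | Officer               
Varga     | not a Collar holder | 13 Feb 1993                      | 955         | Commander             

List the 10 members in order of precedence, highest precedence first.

By grade within the Order: Farouk and Varga (Commander); then Dimitriou, Tanaka, Horvat, Ferreira and Delgado (Officer); then Kowalski, Sato and Ruiz (Member).
Farouk and Varga both have date of appointment to the Order 13 Feb 1993, so the next rule applies.
Farouk and Varga are each not a Collar holder, so the next rule applies.
Among Farouk and Varga, alphabetically by surname: Farouk before Varga.
Among Dimitriou, Tanaka, Horvat, Ferreira and Delgado, by date of appointment to the Order (earlier first): Dimitriou and Tanaka (11 Aug 2015) before Horvat (4 Nov 2016) before Ferreira (21 Dec 2016) before Delgado (6 Jun 2021).
Dimitriou and Tanaka are each a Collar holder, so the next rule applies.
Among Dimitriou and Tanaka, alphabetically by surname: Dimitriou before Tanaka.
Kowalski, Sato and Ruiz all have date of appointment to the Order 1 Feb 2006, so the next rule applies.
Among Kowalski, Sato and Ruiz, a Collar holder before not a Collar holder: Kowalski and Sato (a Collar holder) before Ruiz (not a Collar holder).
Among Kowalski and Sato, alphabetically by surname: Kowalski before Sato.
Full order: Farouk, Varga, Dimitriou, Tanaka, Horvat, Ferreira, Delgado, Kowalski, Sato, Ruiz.

Farouk, Varga, Dimitriou, Tanaka, Horvat, Ferreira, Delgado, Kowalski, Sato, Ruiz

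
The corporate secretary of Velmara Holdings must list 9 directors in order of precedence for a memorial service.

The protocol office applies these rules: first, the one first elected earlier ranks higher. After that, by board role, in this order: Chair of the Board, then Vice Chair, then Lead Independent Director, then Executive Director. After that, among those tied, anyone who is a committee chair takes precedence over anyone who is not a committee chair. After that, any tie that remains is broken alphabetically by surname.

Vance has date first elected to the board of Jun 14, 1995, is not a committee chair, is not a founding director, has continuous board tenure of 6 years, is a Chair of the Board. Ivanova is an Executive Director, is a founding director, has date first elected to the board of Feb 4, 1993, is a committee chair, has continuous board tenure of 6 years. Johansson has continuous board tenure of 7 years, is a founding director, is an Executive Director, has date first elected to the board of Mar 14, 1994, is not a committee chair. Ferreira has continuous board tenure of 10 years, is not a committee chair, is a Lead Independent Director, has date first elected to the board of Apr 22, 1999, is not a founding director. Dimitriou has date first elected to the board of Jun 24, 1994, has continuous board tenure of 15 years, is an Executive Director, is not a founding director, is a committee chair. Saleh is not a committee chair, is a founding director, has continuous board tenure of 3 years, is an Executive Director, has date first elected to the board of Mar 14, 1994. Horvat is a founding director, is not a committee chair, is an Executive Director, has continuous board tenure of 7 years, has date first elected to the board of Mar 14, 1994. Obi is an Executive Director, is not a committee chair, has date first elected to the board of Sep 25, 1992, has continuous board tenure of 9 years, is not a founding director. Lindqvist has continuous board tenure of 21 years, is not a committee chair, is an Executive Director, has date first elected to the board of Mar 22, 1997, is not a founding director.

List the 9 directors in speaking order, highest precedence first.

Obi, Ivanova, Horvat, Johansson, Saleh, Dimitriou, Vance, Lindqvist, Ferreira

By date first elected to the board (earlier first): Obi (Sep 25, 1992); then Ivanova (Feb 4, 1993); then Horvat, Johansson and Saleh (each Mar 14, 1994); then Dimitriou (Jun 24, 1994); then Vance (Jun 14, 1995); then Lindqvist (Mar 22, 1997); then Ferreira (Apr 22, 1999).
Horvat, Johansson and Saleh are each Executive Director, so the next rule applies.
Horvat, Johansson and Saleh are each not a committee chair, so the next rule applies.
Among Horvat, Johansson and Saleh, alphabetically by surname: Horvat before Johansson before Saleh.
Full order: Obi, Ivanova, Horvat, Johansson, Saleh, Dimitriou, Vance, Lindqvist, Ferreira.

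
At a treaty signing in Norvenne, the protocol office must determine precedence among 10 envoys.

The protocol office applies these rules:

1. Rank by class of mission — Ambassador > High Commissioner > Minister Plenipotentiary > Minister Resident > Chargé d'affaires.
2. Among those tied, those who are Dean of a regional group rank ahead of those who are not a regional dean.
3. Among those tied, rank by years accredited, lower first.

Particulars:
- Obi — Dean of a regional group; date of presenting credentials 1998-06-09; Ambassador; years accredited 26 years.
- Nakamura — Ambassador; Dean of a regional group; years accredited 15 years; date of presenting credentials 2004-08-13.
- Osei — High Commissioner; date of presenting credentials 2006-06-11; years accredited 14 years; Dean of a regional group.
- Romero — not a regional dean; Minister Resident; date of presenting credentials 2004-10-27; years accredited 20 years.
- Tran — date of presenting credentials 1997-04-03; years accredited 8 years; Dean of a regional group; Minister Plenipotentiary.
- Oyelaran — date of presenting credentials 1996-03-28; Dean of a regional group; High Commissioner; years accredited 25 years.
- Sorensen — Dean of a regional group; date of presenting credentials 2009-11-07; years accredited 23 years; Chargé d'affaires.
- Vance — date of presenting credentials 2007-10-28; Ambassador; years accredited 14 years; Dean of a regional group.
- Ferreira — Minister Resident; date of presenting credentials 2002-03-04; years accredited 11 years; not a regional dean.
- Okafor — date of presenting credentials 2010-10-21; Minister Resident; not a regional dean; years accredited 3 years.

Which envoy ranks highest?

By class of mission: Vance, Nakamura and Obi (Ambassador); then Osei and Oyelaran (High Commissioner); then Tran (Minister Plenipotentiary); then Okafor, Ferreira and Romero (Minister Resident); then Sorensen (Chargé d'affaires).
Vance, Nakamura and Obi are each Dean of a regional group, so the next rule applies.
Among Vance, Nakamura and Obi, by years accredited (lower first): Vance (14 years) before Nakamura (15 years) before Obi (26 years).
Osei and Oyelaran are each Dean of a regional group, so the next rule applies.
Among Osei and Oyelaran, by years accredited (lower first): Osei (14 years) before Oyelaran (25 years).
Okafor, Ferreira and Romero are each not a regional dean, so the next rule applies.
Among Okafor, Ferreira and Romero, by years accredited (lower first): Okafor (3 years) before Ferreira (11 years) before Romero (20 years).
Order: Vance, Nakamura, Obi, Osei, Oyelaran, Tran, Okafor, Ferreira, Romero, Sorensen.

Vance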